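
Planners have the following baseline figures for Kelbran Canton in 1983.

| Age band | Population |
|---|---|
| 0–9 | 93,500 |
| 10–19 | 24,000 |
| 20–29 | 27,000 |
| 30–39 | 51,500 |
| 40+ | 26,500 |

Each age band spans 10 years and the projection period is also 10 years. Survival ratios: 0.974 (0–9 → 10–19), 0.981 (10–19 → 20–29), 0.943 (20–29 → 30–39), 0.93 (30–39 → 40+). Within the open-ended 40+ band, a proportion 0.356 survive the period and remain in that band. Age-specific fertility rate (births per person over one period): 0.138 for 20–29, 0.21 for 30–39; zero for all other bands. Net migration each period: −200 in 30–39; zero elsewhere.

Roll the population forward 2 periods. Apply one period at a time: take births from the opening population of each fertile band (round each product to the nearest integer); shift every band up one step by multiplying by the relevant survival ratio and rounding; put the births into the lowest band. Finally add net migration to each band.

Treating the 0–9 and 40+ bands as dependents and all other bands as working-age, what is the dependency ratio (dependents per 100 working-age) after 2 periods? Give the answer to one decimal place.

41.8

Period 1.
Births: 27000 × 0.138 = 3726 ; 51500 × 0.21 = 10815 ⇒ total 14541
10–19: 93500 × 0.974 = 91069
20–29: 24000 × 0.981 = 23544
30–39: 27000 × 0.943 = 25461
40+: 51500 × 0.93 + 26500 × 0.356 = 47895 + 9434 = 57329
Net migration: 30–39 − 200 → 25261
Giving 14541 / 91069 / 23544 / 25261 / 57329.
Period 2.
Births: 23544 × 0.138 = 3249 ; 25261 × 0.21 = 5305 ⇒ total 8554
10–19: 14541 × 0.974 = 14163
20–29: 91069 × 0.981 = 89339
30–39: 23544 × 0.943 = 22202
40+: 25261 × 0.93 + 57329 × 0.356 = 23493 + 20409 = 43902
Net migration: 30–39 − 200 → 22002
Giving 8554 / 14163 / 89339 / 22002 / 43902.
Dependents (band 0–9 + band 40+) = 8554 + 43902 = 52456; working-age = 125504; ratio = 52456/125504 × 100 = 41.8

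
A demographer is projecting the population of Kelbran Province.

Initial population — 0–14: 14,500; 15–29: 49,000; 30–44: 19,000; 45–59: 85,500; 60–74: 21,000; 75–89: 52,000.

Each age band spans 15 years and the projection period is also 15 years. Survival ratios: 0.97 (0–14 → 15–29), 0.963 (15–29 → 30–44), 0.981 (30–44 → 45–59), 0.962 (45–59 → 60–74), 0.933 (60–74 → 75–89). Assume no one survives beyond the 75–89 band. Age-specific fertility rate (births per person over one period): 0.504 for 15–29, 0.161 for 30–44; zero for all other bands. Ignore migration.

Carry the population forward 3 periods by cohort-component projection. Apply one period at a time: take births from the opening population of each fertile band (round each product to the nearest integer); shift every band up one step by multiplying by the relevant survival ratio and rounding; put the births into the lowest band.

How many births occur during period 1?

Call the groups 1 to 6, youngest first.
[period 1]
Births: 49000 × 0.504 = 24696, 19000 × 0.161 = 3059 → total 27755
Group 2: 14500 × 0.97 = 14065
Group 3: 49000 × 0.963 = 47187
Group 4: 19000 × 0.981 = 18639
Group 5: 85500 × 0.962 = 82251
Group 6: 21000 × 0.933 = 19593
Population now: 0–14=27755, 15–29=14065, 30–44=47187, 45–59=18639, 60–74=82251, 75–89=19593

27755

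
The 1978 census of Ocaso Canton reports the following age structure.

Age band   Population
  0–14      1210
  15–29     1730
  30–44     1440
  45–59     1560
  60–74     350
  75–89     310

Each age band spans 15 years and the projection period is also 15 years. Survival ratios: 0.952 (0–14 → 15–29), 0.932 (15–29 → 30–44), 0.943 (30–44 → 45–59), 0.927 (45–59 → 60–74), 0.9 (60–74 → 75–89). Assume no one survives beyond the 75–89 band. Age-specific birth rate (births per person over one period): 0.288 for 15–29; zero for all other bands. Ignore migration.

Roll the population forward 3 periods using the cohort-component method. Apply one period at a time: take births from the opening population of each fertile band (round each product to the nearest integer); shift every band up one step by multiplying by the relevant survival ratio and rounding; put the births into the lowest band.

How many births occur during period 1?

Numbering the bands 1..6 from youngest to oldest:
[period 1]
Births: 1730 × 0.288 = 498
Band 2: 1210 × 0.952 = 1152
Band 3: 1730 × 0.932 = 1612
Band 4: 1440 × 0.943 = 1358
Band 5: 1560 × 0.927 = 1446
Band 6: 350 × 0.9 = 315
→ [498, 1152, 1612, 1358, 1446, 315]

498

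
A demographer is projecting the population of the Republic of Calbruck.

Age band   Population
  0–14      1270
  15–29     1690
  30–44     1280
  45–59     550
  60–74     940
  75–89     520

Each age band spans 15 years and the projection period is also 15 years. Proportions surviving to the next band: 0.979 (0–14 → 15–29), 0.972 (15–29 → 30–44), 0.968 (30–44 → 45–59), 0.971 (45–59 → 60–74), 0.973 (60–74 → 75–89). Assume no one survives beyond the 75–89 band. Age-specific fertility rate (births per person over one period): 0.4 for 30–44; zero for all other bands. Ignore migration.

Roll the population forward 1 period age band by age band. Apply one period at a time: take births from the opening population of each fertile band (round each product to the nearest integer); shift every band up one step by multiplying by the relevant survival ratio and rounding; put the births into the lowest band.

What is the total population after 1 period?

6086

[period 1]
Births: 1280 × 0.4 = 512
15–29: 1270 × 0.979 = 1243
30–44: 1690 × 0.972 = 1643
45–59: 1280 × 0.968 = 1239
60–74: 550 × 0.971 = 534
75–89: 940 × 0.973 = 915
→ [512, 1243, 1643, 1239, 534, 915]
Total after period 1: 512 + 1243 + 1643 + 1239 + 534 + 915 = 6086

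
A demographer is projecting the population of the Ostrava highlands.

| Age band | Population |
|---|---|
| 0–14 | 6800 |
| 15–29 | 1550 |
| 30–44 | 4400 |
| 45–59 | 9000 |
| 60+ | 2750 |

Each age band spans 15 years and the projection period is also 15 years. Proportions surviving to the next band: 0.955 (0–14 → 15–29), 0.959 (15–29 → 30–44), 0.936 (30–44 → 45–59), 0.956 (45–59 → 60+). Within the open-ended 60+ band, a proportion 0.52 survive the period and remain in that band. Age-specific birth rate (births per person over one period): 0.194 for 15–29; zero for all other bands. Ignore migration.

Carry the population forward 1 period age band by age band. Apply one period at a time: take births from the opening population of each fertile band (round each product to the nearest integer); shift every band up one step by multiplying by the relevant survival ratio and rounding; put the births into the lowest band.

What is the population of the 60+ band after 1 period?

10034

Period 1.
Births: 1550 × 0.194 = 301
15–29: 6800 × 0.955 = 6494
30–44: 1550 × 0.959 = 1486
45–59: 4400 × 0.936 = 4118
60+: 9000 × 0.956 + 2750 × 0.52 = 8604 + 1430 = 10034
→ [301, 6494, 1486, 4118, 10034]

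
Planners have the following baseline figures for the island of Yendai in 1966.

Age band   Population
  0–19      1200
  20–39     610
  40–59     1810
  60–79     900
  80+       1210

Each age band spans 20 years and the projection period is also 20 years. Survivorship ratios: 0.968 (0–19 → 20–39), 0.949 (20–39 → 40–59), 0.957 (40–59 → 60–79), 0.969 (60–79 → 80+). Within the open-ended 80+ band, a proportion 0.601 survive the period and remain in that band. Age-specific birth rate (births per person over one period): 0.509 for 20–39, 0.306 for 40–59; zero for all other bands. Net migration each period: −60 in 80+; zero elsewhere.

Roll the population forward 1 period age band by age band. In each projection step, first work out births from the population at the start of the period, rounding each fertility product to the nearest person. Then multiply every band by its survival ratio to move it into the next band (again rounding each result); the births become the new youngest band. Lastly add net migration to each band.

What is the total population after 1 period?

(Bands numbered youngest = 1 to oldest = 5.)
After projecting period 1:
Births: 610 * 0.509 = 310, 1810 * 0.306 = 554 — total 864
Band 2: 1200 * 0.968 = 1162
Band 3: 610 * 0.949 = 579
Band 4: 1810 * 0.957 = 1732
Band 5: 900 * 0.969 + 1210 * 0.601 = 872 + 727 = 1599
Net migration: Band 5 − 60 → 1539
End of period: [864, 1162, 579, 1732, 1539]
Total after period 1: 864 + 1162 + 579 + 1732 + 1539 = 5876

5876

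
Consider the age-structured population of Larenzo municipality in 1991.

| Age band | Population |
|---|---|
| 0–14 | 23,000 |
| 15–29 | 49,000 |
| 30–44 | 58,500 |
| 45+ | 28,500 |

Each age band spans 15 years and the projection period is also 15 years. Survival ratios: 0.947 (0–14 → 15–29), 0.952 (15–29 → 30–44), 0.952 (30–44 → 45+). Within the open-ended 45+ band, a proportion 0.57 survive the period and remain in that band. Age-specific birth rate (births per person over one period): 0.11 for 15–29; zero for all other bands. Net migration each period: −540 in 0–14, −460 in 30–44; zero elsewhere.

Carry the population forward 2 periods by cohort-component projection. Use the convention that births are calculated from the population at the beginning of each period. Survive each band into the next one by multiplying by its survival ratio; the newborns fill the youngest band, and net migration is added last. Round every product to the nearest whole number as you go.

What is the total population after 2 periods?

Call the bands 1 to 4, youngest first.
Period 1:
Births: 49000 × 0.11 = 5390
Band 2: 23000 × 0.947 = 21781
Band 3: 49000 × 0.952 = 46648
Band 4: 58500 × 0.952 + 28500 × 0.57 = 55692 + 16245 = 71937
Net migration: Band 1 − 540 → 4850; Band 3 − 460 → 46188
End of period: [4850, 21781, 46188, 71937]
Period 2:
Births: 21781 × 0.11 = 2396
Band 2: 4850 × 0.947 = 4593
Band 3: 21781 × 0.952 = 20736
Band 4: 46188 × 0.952 + 71937 × 0.57 = 43971 + 41004 = 84975
Net migration: Band 1 − 540 → 1856; Band 3 − 460 → 20276
End of period: [1856, 4593, 20276, 84975]
Total after period 2: 1856 + 4593 + 20276 + 84975 = 111700

111700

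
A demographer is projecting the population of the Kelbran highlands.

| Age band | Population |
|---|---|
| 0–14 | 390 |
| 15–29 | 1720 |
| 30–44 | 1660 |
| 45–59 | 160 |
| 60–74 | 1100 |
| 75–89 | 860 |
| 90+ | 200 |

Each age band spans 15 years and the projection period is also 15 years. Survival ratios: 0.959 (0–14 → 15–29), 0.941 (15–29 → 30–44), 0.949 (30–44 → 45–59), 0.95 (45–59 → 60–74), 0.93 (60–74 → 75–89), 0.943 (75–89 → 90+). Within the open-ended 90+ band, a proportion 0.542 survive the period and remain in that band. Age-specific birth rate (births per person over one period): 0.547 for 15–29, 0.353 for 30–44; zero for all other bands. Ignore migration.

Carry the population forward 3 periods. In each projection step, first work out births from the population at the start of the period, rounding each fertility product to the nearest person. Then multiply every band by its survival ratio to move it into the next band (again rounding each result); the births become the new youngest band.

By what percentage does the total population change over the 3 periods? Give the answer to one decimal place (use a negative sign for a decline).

17.5

Call the bands 1 to 7, youngest first.
Period 1:
Births: 1720 * 0.547 = 941, 1660 * 0.353 = 586 → 1527
Band 2: 390 * 0.959 = 374
Band 3: 1720 * 0.941 = 1619
Band 4: 1660 * 0.949 = 1575
Band 5: 160 * 0.95 = 152
Band 6: 1100 * 0.93 = 1023
Band 7: 860 * 0.943 + 200 * 0.542 = 811 + 108 = 919
End of period: [1527, 374, 1619, 1575, 152, 1023, 919]
Period 2:
Births: 374 * 0.547 = 205, 1619 * 0.353 = 572 → 777
Band 2: 1527 * 0.959 = 1464
Band 3: 374 * 0.941 = 352
Band 4: 1619 * 0.949 = 1536
Band 5: 1575 * 0.95 = 1496
Band 6: 152 * 0.93 = 141
Band 7: 1023 * 0.943 + 919 * 0.542 = 965 + 498 = 1463
End of period: [777, 1464, 352, 1536, 1496, 141, 1463]
Period 3:
Births: 1464 * 0.547 = 801, 352 * 0.353 = 124 → 925
Band 2: 777 * 0.959 = 745
Band 3: 1464 * 0.941 = 1378
Band 4: 352 * 0.949 = 334
Band 5: 1536 * 0.95 = 1459
Band 6: 1496 * 0.93 = 1391
Band 7: 141 * 0.943 + 1463 * 0.542 = 133 + 793 = 926
End of period: [925, 745, 1378, 334, 1459, 1391, 926]
Total: 6090 → 7158; change = 1068; percentage change = 17.5%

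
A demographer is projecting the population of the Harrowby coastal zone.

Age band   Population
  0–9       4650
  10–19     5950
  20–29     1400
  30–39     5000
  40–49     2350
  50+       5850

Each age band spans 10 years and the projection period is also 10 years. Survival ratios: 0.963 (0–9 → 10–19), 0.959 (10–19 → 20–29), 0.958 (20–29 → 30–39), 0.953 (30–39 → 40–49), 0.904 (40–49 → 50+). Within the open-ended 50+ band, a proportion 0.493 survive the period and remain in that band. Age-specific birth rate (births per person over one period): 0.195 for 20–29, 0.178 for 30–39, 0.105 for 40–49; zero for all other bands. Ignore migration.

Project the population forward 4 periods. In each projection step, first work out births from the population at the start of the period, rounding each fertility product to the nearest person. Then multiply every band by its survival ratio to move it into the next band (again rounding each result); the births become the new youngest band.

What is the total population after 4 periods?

17209

(Groups numbered youngest = 1 to oldest = 6.)
Period 1.
Births: 1400 × 0.195 = 273  |  5000 × 0.178 = 890  |  2350 × 0.105 = 247 → 1410
Group 2: 4650 × 0.963 = 4478
Group 3: 5950 × 0.959 = 5706
Group 4: 1400 × 0.958 = 1341
Group 5: 5000 × 0.953 = 4765
Group 6: 2350 × 0.904 + 5850 × 0.493 = 2124 + 2884 = 5008
Giving 1410 / 4478 / 5706 / 1341 / 4765 / 5008.
Period 2.
Births: 5706 × 0.195 = 1113  |  1341 × 0.178 = 239  |  4765 × 0.105 = 500 → 1852
Group 2: 1410 × 0.963 = 1358
Group 3: 4478 × 0.959 = 4294
Group 4: 5706 × 0.958 = 5466
Group 5: 1341 × 0.953 = 1278
Group 6: 4765 × 0.904 + 5008 × 0.493 = 4308 + 2469 = 6777
Giving 1852 / 1358 / 4294 / 5466 / 1278 / 6777.
Period 3.
Births: 4294 × 0.195 = 837  |  5466 × 0.178 = 973  |  1278 × 0.105 = 134 → 1944
Group 2: 1852 × 0.963 = 1783
Group 3: 1358 × 0.959 = 1302
Group 4: 4294 × 0.958 = 4114
Group 5: 5466 × 0.953 = 5209
Group 6: 1278 × 0.904 + 6777 × 0.493 = 1155 + 3341 = 4496
Giving 1944 / 1783 / 1302 / 4114 / 5209 / 4496.
Period 4.
Births: 1302 × 0.195 = 254  |  4114 × 0.178 = 732  |  5209 × 0.105 = 547 → 1533
Group 2: 1944 × 0.963 = 1872
Group 3: 1783 × 0.959 = 1710
Group 4: 1302 × 0.958 = 1247
Group 5: 4114 × 0.953 = 3921
Group 6: 5209 × 0.904 + 4496 × 0.493 = 4709 + 2217 = 6926
Giving 1533 / 1872 / 1710 / 1247 / 3921 / 6926.
Total after period 4: 1533 + 1872 + 1710 + 1247 + 3921 + 6926 = 17209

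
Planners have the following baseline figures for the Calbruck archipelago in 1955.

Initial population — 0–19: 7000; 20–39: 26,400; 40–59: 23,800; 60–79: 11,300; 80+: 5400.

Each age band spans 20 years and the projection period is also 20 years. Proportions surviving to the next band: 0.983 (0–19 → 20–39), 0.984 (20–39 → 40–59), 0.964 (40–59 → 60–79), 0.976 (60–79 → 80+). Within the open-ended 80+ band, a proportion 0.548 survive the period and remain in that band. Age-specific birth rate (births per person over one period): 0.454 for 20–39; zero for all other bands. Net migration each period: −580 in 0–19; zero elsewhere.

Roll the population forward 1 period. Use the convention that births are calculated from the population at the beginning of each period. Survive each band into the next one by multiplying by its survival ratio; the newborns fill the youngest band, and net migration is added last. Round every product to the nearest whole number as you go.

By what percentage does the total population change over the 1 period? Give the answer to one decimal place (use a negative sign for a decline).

Period 1:
Births: 26400 × 0.454 = 11986
20–39: 7000 × 0.983 = 6881
40–59: 26400 × 0.984 = 25978
60–79: 23800 × 0.964 = 22943
80+: 11300 × 0.976 + 5400 × 0.548 = 11029 + 2959 = 13988
Net migration: 0–19 − 580 → 11406
Giving 11406 / 6881 / 25978 / 22943 / 13988.
Total: 73900 → 81196; change = 7296; percentage change = 9.9%

9.9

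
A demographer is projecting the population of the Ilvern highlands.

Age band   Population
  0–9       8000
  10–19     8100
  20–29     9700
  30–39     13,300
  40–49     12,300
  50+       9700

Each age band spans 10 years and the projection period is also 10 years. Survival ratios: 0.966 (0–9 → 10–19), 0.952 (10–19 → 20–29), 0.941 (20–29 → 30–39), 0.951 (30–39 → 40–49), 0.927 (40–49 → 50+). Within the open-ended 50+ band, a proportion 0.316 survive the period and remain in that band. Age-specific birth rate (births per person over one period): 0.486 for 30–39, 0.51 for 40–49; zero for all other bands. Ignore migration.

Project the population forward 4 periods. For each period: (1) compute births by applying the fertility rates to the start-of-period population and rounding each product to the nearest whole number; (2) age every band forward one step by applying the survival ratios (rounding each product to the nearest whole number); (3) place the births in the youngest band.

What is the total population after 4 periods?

(Bands numbered youngest = 1 to oldest = 6.)
— Period 1 —
Births: 13300 × 0.486 = 6464, 12300 × 0.51 = 6273 ⇒ total 12737
Band 2: 8000 × 0.966 = 7728
Band 3: 8100 × 0.952 = 7711
Band 4: 9700 × 0.941 = 9128
Band 5: 13300 × 0.951 = 12648
Band 6: 12300 × 0.927 + 9700 × 0.316 = 11402 + 3065 = 14467
End of period: [12737, 7728, 7711, 9128, 12648, 14467]
— Period 2 —
Births: 9128 × 0.486 = 4436, 12648 × 0.51 = 6450 ⇒ total 10886
Band 2: 12737 × 0.966 = 12304
Band 3: 7728 × 0.952 = 7357
Band 4: 7711 × 0.941 = 7256
Band 5: 9128 × 0.951 = 8681
Band 6: 12648 × 0.927 + 14467 × 0.316 = 11725 + 4572 = 16297
End of period: [10886, 12304, 7357, 7256, 8681, 16297]
— Period 3 —
Births: 7256 × 0.486 = 3526, 8681 × 0.51 = 4427 ⇒ total 7953
Band 2: 10886 × 0.966 = 10516
Band 3: 12304 × 0.952 = 11713
Band 4: 7357 × 0.941 = 6923
Band 5: 7256 × 0.951 = 6900
Band 6: 8681 × 0.927 + 16297 × 0.316 = 8047 + 5150 = 13197
End of period: [7953, 10516, 11713, 6923, 6900, 13197]
— Period 4 —
Births: 6923 × 0.486 = 3365, 6900 × 0.51 = 3519 ⇒ total 6884
Band 2: 7953 × 0.966 = 7683
Band 3: 10516 × 0.952 = 10011
Band 4: 11713 × 0.941 = 11022
Band 5: 6923 × 0.951 = 6584
Band 6: 6900 × 0.927 + 13197 × 0.316 = 6396 + 4170 = 10566
End of period: [6884, 7683, 10011, 11022, 6584, 10566]
Total after period 4: 6884 + 7683 + 10011 + 11022 + 6584 + 10566 = 52750

52750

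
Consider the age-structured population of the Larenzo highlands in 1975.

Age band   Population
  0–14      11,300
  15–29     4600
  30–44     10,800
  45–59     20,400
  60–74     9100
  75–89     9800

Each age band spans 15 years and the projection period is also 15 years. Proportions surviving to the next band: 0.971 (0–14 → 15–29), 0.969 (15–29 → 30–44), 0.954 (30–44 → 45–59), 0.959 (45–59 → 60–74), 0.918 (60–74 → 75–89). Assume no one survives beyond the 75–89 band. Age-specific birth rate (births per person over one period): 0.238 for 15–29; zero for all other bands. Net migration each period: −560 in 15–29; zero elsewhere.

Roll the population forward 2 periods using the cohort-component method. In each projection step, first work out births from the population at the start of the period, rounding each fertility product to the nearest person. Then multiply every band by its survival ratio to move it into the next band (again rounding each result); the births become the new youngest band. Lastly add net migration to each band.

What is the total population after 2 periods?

45163

Numbering the bands 1..6 from youngest to oldest:
Period 1:
Births: 4600 × 0.238 = 1095
Band 2: 11300 × 0.971 = 10972
Band 3: 4600 × 0.969 = 4457
Band 4: 10800 × 0.954 = 10303
Band 5: 20400 × 0.959 = 19564
Band 6: 9100 × 0.918 = 8354
Net migration: Band 2 − 560 → 10412
End of period: [1095, 10412, 4457, 10303, 19564, 8354]
Period 2:
Births: 10412 × 0.238 = 2478
Band 2: 1095 × 0.971 = 1063
Band 3: 10412 × 0.969 = 10089
Band 4: 4457 × 0.954 = 4252
Band 5: 10303 × 0.959 = 9881
Band 6: 19564 × 0.918 = 17960
Net migration: Band 2 − 560 → 503
End of period: [2478, 503, 10089, 4252, 9881, 17960]
Total after period 2: 2478 + 503 + 10089 + 4252 + 9881 + 17960 = 45163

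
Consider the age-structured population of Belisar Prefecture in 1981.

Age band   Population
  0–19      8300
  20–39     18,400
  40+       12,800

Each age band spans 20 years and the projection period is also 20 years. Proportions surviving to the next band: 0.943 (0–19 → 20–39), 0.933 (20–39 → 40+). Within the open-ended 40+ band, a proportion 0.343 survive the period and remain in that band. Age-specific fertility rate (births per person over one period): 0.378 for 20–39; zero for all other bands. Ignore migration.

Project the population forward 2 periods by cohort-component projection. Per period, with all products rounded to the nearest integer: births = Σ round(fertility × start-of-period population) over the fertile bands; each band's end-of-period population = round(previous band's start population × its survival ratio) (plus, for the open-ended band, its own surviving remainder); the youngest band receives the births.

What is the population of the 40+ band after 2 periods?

14697

Numbering the groups 1..3 from youngest to oldest:
After projecting period 1:
Births: 18400 × 0.378 = 6955
Group 2: 8300 × 0.943 = 7827
Group 3: 18400 × 0.933 + 12800 × 0.343 = 17167 + 4390 = 21557
Giving 6955 / 7827 / 21557.
After projecting period 2:
Births: 7827 × 0.378 = 2959
Group 2: 6955 × 0.943 = 6559
Group 3: 7827 × 0.933 + 21557 × 0.343 = 7303 + 7394 = 14697
Giving 2959 / 6559 / 14697.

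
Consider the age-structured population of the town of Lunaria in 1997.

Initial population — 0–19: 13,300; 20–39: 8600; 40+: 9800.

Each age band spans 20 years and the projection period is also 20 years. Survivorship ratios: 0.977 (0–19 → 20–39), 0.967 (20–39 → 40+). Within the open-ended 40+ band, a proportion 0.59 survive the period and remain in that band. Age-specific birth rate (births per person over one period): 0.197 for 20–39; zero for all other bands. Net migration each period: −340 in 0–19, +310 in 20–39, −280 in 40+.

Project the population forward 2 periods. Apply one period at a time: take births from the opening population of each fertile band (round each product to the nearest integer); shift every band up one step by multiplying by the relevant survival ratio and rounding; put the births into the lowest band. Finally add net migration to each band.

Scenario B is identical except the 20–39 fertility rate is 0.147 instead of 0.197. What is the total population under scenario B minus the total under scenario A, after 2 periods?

Numbering the groups 1..3 from youngest to oldest:
Period 1.
Births: 8600 × 0.197 = 1694
Group 2: 13300 × 0.977 = 12994
Group 3: 8600 × 0.967 + 9800 × 0.59 = 8316 + 5782 = 14098
Net migration: Group 1 − 340 → 1354; Group 2 + 310 → 13304; Group 3 − 280 → 13818
Giving 1354 / 13304 / 13818.
Period 2.
Births: 13304 × 0.197 = 2621
Group 2: 1354 × 0.977 = 1323
Group 3: 13304 × 0.967 + 13818 × 0.59 = 12865 + 8153 = 21018
Net migration: Group 1 − 340 → 2281; Group 2 + 310 → 1633; Group 3 − 280 → 20738
Giving 2281 / 1633 / 20738.
Scenario A total after 2 periods: 24652
Scenario B projection —
Period 1.
Births: 8600 × 0.147 = 1264
Group 2: 13300 × 0.977 = 12994
Group 3: 8600 × 0.967 + 9800 × 0.59 = 8316 + 5782 = 14098
Net migration: Group 1 − 340 → 924; Group 2 + 310 → 13304; Group 3 − 280 → 13818
Giving 924 / 13304 / 13818.
Period 2.
Births: 13304 × 0.147 = 1956
Group 2: 924 × 0.977 = 903
Group 3: 13304 × 0.967 + 13818 × 0.59 = 12865 + 8153 = 21018
Net migration: Group 1 − 340 → 1616; Group 2 + 310 → 1213; Group 3 − 280 → 20738
Giving 1616 / 1213 / 20738.
Scenario B total after 2 periods: 23567
Difference B − A = 23567 − 24652 = -1085

-1085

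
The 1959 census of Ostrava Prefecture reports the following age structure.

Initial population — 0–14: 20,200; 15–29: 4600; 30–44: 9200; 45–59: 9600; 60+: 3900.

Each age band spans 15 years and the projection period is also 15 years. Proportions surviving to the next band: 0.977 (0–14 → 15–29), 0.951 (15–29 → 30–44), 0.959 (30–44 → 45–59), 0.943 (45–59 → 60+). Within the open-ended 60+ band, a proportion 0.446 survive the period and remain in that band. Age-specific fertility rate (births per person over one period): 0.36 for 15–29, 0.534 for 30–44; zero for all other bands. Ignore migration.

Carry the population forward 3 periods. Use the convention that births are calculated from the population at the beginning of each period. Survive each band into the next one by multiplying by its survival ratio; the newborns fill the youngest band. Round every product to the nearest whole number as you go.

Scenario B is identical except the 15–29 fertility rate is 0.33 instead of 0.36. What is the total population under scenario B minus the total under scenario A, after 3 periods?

-945

Period 1.
Births: 4600 × 0.36 = 1656  |  9200 × 0.534 = 4913 → 6569
15–29: 20200 × 0.977 = 19735
30–44: 4600 × 0.951 = 4375
45–59: 9200 × 0.959 = 8823
60+: 9600 × 0.943 + 3900 × 0.446 = 9053 + 1739 = 10792
→ [6569, 19735, 4375, 8823, 10792]
Period 2.
Births: 19735 × 0.36 = 7105  |  4375 × 0.534 = 2336 → 9441
15–29: 6569 × 0.977 = 6418
30–44: 19735 × 0.951 = 18768
45–59: 4375 × 0.959 = 4196
60+: 8823 × 0.943 + 10792 × 0.446 = 8320 + 4813 = 13133
→ [9441, 6418, 18768, 4196, 13133]
Period 3.
Births: 6418 × 0.36 = 2310  |  18768 × 0.534 = 10022 → 12332
15–29: 9441 × 0.977 = 9224
30–44: 6418 × 0.951 = 6104
45–59: 18768 × 0.959 = 17999
60+: 4196 × 0.943 + 13133 × 0.446 = 3957 + 5857 = 9814
→ [12332, 9224, 6104, 17999, 9814]
Scenario A total after 3 periods: 55473
Scenario B projection —
Period 1.
Births: 4600 × 0.33 = 1518  |  9200 × 0.534 = 4913 → 6431
15–29: 20200 × 0.977 = 19735
30–44: 4600 × 0.951 = 4375
45–59: 9200 × 0.959 = 8823
60+: 9600 × 0.943 + 3900 × 0.446 = 9053 + 1739 = 10792
→ [6431, 19735, 4375, 8823, 10792]
Period 2.
Births: 19735 × 0.33 = 6513  |  4375 × 0.534 = 2336 → 8849
15–29: 6431 × 0.977 = 6283
30–44: 19735 × 0.951 = 18768
45–59: 4375 × 0.959 = 4196
60+: 8823 × 0.943 + 10792 × 0.446 = 8320 + 4813 = 13133
→ [8849, 6283, 18768, 4196, 13133]
Period 3.
Births: 6283 × 0.33 = 2073  |  18768 × 0.534 = 10022 → 12095
15–29: 8849 × 0.977 = 8645
30–44: 6283 × 0.951 = 5975
45–59: 18768 × 0.959 = 17999
60+: 4196 × 0.943 + 13133 × 0.446 = 3957 + 5857 = 9814
→ [12095, 8645, 5975, 17999, 9814]
Scenario B total after 3 periods: 54528
Difference B − A = 54528 − 55473 = -945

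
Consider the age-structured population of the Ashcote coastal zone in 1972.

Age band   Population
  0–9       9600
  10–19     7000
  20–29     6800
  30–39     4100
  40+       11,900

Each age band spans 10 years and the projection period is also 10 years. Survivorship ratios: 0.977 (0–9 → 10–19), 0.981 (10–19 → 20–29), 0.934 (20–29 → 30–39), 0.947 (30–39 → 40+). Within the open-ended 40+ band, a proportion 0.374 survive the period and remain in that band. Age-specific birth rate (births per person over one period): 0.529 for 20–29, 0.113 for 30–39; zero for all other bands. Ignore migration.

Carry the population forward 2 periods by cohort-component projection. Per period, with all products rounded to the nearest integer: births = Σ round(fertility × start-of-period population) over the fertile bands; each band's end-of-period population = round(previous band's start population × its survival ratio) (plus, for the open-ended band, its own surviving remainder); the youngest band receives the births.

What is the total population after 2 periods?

33064

[period 1]
Births: 6800 × 0.529 = 3597  |  4100 × 0.113 = 463 — total 4060
10–19: 9600 × 0.977 = 9379
20–29: 7000 × 0.981 = 6867
30–39: 6800 × 0.934 = 6351
40+: 4100 × 0.947 + 11900 × 0.374 = 3883 + 4451 = 8334
→ [4060, 9379, 6867, 6351, 8334]
[period 2]
Births: 6867 × 0.529 = 3633  |  6351 × 0.113 = 718 — total 4351
10–19: 4060 × 0.977 = 3967
20–29: 9379 × 0.981 = 9201
30–39: 6867 × 0.934 = 6414
40+: 6351 × 0.947 + 8334 × 0.374 = 6014 + 3117 = 9131
→ [4351, 3967, 9201, 6414, 9131]
Total after period 2: 4351 + 3967 + 9201 + 6414 + 9131 = 33064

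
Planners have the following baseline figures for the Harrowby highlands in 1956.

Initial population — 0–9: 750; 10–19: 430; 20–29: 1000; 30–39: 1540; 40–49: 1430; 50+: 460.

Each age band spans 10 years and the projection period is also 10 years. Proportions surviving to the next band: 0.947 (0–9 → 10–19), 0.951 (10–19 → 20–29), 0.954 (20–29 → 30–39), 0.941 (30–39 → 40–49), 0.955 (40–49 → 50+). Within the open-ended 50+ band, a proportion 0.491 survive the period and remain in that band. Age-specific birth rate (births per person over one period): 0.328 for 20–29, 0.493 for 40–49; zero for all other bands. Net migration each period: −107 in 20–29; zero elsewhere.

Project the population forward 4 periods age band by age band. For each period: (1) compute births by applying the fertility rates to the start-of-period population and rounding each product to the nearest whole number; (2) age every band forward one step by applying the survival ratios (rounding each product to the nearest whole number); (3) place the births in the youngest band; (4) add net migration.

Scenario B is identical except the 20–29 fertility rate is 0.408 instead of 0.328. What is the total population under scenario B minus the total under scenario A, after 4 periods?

(Bands numbered youngest = 1 to oldest = 6.)
— Period 1 —
Births: 1000 × 0.328 = 328  |  1430 × 0.493 = 705 → total 1033
Band 2: 750 × 0.947 = 710
Band 3: 430 × 0.951 = 409
Band 4: 1000 × 0.954 = 954
Band 5: 1540 × 0.941 = 1449
Band 6: 1430 × 0.955 + 460 × 0.491 = 1366 + 226 = 1592
Net migration: Band 3 − 107 → 302
Giving 1033 / 710 / 302 / 954 / 1449 / 1592.
— Period 2 —
Births: 302 × 0.328 = 99  |  1449 × 0.493 = 714 → total 813
Band 2: 1033 × 0.947 = 978
Band 3: 710 × 0.951 = 675
Band 4: 302 × 0.954 = 288
Band 5: 954 × 0.941 = 898
Band 6: 1449 × 0.955 + 1592 × 0.491 = 1384 + 782 = 2166
Net migration: Band 3 − 107 → 568
Giving 813 / 978 / 568 / 288 / 898 / 2166.
— Period 3 —
Births: 568 × 0.328 = 186  |  898 × 0.493 = 443 → total 629
Band 2: 813 × 0.947 = 770
Band 3: 978 × 0.951 = 930
Band 4: 568 × 0.954 = 542
Band 5: 288 × 0.941 = 271
Band 6: 898 × 0.955 + 2166 × 0.491 = 858 + 1064 = 1922
Net migration: Band 3 − 107 → 823
Giving 629 / 770 / 823 / 542 / 271 / 1922.
— Period 4 —
Births: 823 × 0.328 = 270  |  271 × 0.493 = 134 → total 404
Band 2: 629 × 0.947 = 596
Band 3: 770 × 0.951 = 732
Band 4: 823 × 0.954 = 785
Band 5: 542 × 0.941 = 510
Band 6: 271 × 0.955 + 1922 × 0.491 = 259 + 944 = 1203
Net migration: Band 3 − 107 → 625
Giving 404 / 596 / 625 / 785 / 510 / 1203.
Scenario A total after 4 periods: 4123
Scenario B projection —
— Period 1 —
Births: 1000 × 0.408 = 408  |  1430 × 0.493 = 705 → total 1113
Band 2: 750 × 0.947 = 710
Band 3: 430 × 0.951 = 409
Band 4: 1000 × 0.954 = 954
Band 5: 1540 × 0.941 = 1449
Band 6: 1430 × 0.955 + 460 × 0.491 = 1366 + 226 = 1592
Net migration: Band 3 − 107 → 302
Giving 1113 / 710 / 302 / 954 / 1449 / 1592.
— Period 2 —
Births: 302 × 0.408 = 123  |  1449 × 0.493 = 714 → total 837
Band 2: 1113 × 0.947 = 1054
Band 3: 710 × 0.951 = 675
Band 4: 302 × 0.954 = 288
Band 5: 954 × 0.941 = 898
Band 6: 1449 × 0.955 + 1592 × 0.491 = 1384 + 782 = 2166
Net migration: Band 3 − 107 → 568
Giving 837 / 1054 / 568 / 288 / 898 / 2166.
— Period 3 —
Births: 568 × 0.408 = 232  |  898 × 0.493 = 443 → total 675
Band 2: 837 × 0.947 = 793
Band 3: 1054 × 0.951 = 1002
Band 4: 568 × 0.954 = 542
Band 5: 288 × 0.941 = 271
Band 6: 898 × 0.955 + 2166 × 0.491 = 858 + 1064 = 1922
Net migration: Band 3 − 107 → 895
Giving 675 / 793 / 895 / 542 / 271 / 1922.
— Period 4 —
Births: 895 × 0.408 = 365  |  271 × 0.493 = 134 → total 499
Band 2: 675 × 0.947 = 639
Band 3: 793 × 0.951 = 754
Band 4: 895 × 0.954 = 854
Band 5: 542 × 0.941 = 510
Band 6: 271 × 0.955 + 1922 × 0.491 = 259 + 944 = 1203
Net migration: Band 3 − 107 → 647
Giving 499 / 639 / 647 / 854 / 510 / 1203.
Scenario B total after 4 periods: 4352
Difference B − A = 4352 − 4123 = 229

229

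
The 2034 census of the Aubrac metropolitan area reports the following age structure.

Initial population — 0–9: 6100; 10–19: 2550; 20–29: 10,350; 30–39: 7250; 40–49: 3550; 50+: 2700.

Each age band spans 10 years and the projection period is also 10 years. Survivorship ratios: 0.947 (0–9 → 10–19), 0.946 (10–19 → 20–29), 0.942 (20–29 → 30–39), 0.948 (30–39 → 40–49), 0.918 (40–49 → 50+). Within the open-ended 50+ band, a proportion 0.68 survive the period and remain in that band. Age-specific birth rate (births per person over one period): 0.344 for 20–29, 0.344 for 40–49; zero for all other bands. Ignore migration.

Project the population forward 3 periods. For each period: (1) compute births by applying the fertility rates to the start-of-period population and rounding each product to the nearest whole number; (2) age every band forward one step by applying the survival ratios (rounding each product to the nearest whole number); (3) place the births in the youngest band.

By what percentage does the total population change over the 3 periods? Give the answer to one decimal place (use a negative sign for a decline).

Period 1.
Births: 10350 × 0.344 = 3560, 3550 × 0.344 = 1221 → total 4781
10–19: 6100 × 0.947 = 5777
20–29: 2550 × 0.946 = 2412
30–39: 10350 × 0.942 = 9750
40–49: 7250 × 0.948 = 6873
50+: 3550 × 0.918 + 2700 × 0.68 = 3259 + 1836 = 5095
→ [4781, 5777, 2412, 9750, 6873, 5095]
Period 2.
Births: 2412 × 0.344 = 830, 6873 × 0.344 = 2364 → total 3194
10–19: 4781 × 0.947 = 4528
20–29: 5777 × 0.946 = 5465
30–39: 2412 × 0.942 = 2272
40–49: 9750 × 0.948 = 9243
50+: 6873 × 0.918 + 5095 × 0.68 = 6309 + 3465 = 9774
→ [3194, 4528, 5465, 2272, 9243, 9774]
Period 3.
Births: 5465 × 0.344 = 1880, 9243 × 0.344 = 3180 → total 5060
10–19: 3194 × 0.947 = 3025
20–29: 4528 × 0.946 = 4283
30–39: 5465 × 0.942 = 5148
40–49: 2272 × 0.948 = 2154
50+: 9243 × 0.918 + 9774 × 0.68 = 8485 + 6646 = 15131
→ [5060, 3025, 4283, 5148, 2154, 15131]
Total: 32500 → 34801; change = 2301; percentage change = 7.1%

7.1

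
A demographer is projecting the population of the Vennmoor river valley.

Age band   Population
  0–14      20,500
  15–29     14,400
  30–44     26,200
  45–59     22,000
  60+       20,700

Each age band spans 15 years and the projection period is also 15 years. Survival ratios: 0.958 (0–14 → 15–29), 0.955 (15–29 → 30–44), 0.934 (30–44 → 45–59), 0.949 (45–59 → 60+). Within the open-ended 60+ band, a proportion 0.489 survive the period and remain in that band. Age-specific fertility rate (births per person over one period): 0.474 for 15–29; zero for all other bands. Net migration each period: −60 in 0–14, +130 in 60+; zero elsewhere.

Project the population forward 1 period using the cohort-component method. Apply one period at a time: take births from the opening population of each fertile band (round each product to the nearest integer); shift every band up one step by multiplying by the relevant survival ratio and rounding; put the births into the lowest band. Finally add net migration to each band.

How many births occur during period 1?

Let band 1 be 0–14 through band 5 = 60+.
After projecting period 1:
Births: 14400 * 0.474 = 6826
Band 2: 20500 * 0.958 = 19639
Band 3: 14400 * 0.955 = 13752
Band 4: 26200 * 0.934 = 24471
Band 5: 22000 * 0.949 + 20700 * 0.489 = 20878 + 10122 = 31000
Net migration: Band 1 − 60 → 6766; Band 5 + 130 → 31130
Population now: 0–14=6766, 15–29=19639, 30–44=13752, 45–59=24471, 60+=31130

6826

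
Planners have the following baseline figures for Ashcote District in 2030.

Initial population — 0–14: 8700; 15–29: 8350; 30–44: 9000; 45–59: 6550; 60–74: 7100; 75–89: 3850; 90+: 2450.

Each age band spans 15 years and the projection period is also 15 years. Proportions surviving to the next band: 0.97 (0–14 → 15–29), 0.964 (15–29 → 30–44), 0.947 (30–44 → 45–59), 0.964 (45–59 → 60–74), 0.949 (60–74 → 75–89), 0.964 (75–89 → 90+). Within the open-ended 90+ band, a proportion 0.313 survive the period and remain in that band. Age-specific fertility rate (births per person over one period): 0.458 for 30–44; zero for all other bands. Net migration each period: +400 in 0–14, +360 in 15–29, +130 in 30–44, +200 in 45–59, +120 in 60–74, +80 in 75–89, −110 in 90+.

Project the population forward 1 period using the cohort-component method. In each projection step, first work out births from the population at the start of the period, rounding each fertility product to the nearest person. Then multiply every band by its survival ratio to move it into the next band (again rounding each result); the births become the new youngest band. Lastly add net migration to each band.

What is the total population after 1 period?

(Groups numbered youngest = 1 to oldest = 7.)
[period 1]
Births: 9000 × 0.458 = 4122
Group 2: 8700 × 0.97 = 8439
Group 3: 8350 × 0.964 = 8049
Group 4: 9000 × 0.947 = 8523
Group 5: 6550 × 0.964 = 6314
Group 6: 7100 × 0.949 = 6738
Group 7: 3850 × 0.964 + 2450 × 0.313 = 3711 + 767 = 4478
Net migration: Group 1 + 400 → 4522; Group 2 + 360 → 8799; Group 3 + 130 → 8179; Group 4 + 200 → 8723; Group 5 + 120 → 6434; Group 6 + 80 → 6818; Group 7 − 110 → 4368
Population now: 0–14=4522, 15–29=8799, 30–44=8179, 45–59=8723, 60–74=6434, 75–89=6818, 90+=4368
Total after period 1: 4522 + 8799 + 8179 + 8723 + 6434 + 6818 + 4368 = 47843

47843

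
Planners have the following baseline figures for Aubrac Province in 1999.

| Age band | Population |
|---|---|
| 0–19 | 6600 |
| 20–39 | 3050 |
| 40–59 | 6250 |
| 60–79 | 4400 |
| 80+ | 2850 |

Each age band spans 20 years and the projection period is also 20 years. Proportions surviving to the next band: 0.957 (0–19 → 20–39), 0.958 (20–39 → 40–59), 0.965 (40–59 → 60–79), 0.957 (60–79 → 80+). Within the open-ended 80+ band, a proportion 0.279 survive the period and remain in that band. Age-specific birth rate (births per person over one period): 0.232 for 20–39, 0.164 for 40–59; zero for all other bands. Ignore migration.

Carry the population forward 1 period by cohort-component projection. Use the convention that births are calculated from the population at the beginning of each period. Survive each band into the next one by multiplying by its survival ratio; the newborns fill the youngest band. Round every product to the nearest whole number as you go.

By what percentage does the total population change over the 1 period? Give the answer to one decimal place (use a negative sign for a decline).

(Groups numbered youngest = 1 to oldest = 5.)
Period 1.
Births: 3050 * 0.232 = 708  |  6250 * 0.164 = 1025 → total 1733
Group 2: 6600 * 0.957 = 6316
Group 3: 3050 * 0.958 = 2922
Group 4: 6250 * 0.965 = 6031
Group 5: 4400 * 0.957 + 2850 * 0.279 = 4211 + 795 = 5006
Giving 1733 / 6316 / 2922 / 6031 / 5006.
Total: 23150 → 22008; change = -1142; percentage change = -4.9%

-4.9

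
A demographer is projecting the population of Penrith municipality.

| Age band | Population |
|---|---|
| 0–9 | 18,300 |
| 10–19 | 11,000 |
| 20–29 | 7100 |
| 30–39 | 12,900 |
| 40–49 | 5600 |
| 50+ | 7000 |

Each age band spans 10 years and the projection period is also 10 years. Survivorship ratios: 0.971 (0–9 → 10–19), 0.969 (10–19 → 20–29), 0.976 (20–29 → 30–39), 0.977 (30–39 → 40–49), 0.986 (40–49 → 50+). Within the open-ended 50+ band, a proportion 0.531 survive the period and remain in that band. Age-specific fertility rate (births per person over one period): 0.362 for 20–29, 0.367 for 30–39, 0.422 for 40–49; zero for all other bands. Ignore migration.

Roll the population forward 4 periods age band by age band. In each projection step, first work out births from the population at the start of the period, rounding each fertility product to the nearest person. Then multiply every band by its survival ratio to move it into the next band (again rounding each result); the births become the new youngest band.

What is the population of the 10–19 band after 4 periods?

12534

Period 1:
Births: 7100 * 0.362 = 2570  |  12900 * 0.367 = 4734  |  5600 * 0.422 = 2363 ⇒ total 9667
10–19: 18300 * 0.971 = 17769
20–29: 11000 * 0.969 = 10659
30–39: 7100 * 0.976 = 6930
40–49: 12900 * 0.977 = 12603
50+: 5600 * 0.986 + 7000 * 0.531 = 5522 + 3717 = 9239
Giving 9667 / 17769 / 10659 / 6930 / 12603 / 9239.
Period 2:
Births: 10659 * 0.362 = 3859  |  6930 * 0.367 = 2543  |  12603 * 0.422 = 5318 ⇒ total 11720
10–19: 9667 * 0.971 = 9387
20–29: 17769 * 0.969 = 17218
30–39: 10659 * 0.976 = 10403
40–49: 6930 * 0.977 = 6771
50+: 12603 * 0.986 + 9239 * 0.531 = 12427 + 4906 = 17333
Giving 11720 / 9387 / 17218 / 10403 / 6771 / 17333.
Period 3:
Births: 17218 * 0.362 = 6233  |  10403 * 0.367 = 3818  |  6771 * 0.422 = 2857 ⇒ total 12908
10–19: 11720 * 0.971 = 11380
20–29: 9387 * 0.969 = 9096
30–39: 17218 * 0.976 = 16805
40–49: 10403 * 0.977 = 10164
50+: 6771 * 0.986 + 17333 * 0.531 = 6676 + 9204 = 15880
Giving 12908 / 11380 / 9096 / 16805 / 10164 / 15880.
Period 4:
Births: 9096 * 0.362 = 3293  |  16805 * 0.367 = 6167  |  10164 * 0.422 = 4289 ⇒ total 13749
10–19: 12908 * 0.971 = 12534
20–29: 11380 * 0.969 = 11027
30–39: 9096 * 0.976 = 8878
40–49: 16805 * 0.977 = 16418
50+: 10164 * 0.986 + 15880 * 0.531 = 10022 + 8432 = 18454
Giving 13749 / 12534 / 11027 / 8878 / 16418 / 18454.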